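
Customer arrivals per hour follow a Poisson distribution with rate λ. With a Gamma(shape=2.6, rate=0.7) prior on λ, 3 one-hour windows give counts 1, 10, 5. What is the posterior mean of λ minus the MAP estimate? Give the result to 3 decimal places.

0.270

Σ counts = 16. Posterior: Gamma(shape = 2.6+16 = 18.6, rate = 0.7+3 = 3.7).
Mode = (α−1)/β = 17.6/3.7 = 4.757.
Mean = α/β = 18.6/3.7 = 5.027.
Difference = 5.027 − 4.757 = 0.270.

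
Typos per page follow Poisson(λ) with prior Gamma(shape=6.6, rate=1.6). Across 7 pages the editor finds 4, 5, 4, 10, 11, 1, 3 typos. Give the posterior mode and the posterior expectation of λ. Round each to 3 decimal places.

Σ counts = 38. Posterior: Gamma(shape = 6.6+38 = 44.6, rate = 1.6+7 = 8.6).
Mode = (α−1)/β = 43.6/8.6 = 5.070.
Mean = α/β = 44.6/8.6 = 5.186.

posterior mode = 5.070, posterior expectation = 5.186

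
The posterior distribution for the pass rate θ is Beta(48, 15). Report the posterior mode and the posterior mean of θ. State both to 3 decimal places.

Mode = (48−1)/(48+15−2) = 47/61 = 0.770.
Mean = 48/(48+15) = 48/63 = 0.762.
The posterior is left-skewed, so the mode exceeds the mean.

MAP = 0.770; posterior mean = 0.762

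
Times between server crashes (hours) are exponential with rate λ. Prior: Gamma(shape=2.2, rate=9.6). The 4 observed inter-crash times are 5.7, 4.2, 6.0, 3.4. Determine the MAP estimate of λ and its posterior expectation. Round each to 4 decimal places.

MAP: 0.1799. Posterior mean: 0.2145.

Σ times = 19.3. Posterior: Gamma(shape = 2.2+4 = 6.2, rate = 9.6+19.3 = 28.9).
Mode = (α−1)/β = 5.2/28.9 = 0.1799.
Mean = α/β = 6.2/28.9 = 0.2145.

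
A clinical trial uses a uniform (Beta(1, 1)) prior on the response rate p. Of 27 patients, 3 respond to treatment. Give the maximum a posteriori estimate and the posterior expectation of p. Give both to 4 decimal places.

Posterior: Beta(1+3, 1+24) = Beta(4, 25).
Mode = (4−1)/(4+25−2) = 3/27 = 0.1111.
Mean = 4/(4+25) = 4/29 = 0.1379.

p_MAP = 0.1111, E[p|data] = 0.1379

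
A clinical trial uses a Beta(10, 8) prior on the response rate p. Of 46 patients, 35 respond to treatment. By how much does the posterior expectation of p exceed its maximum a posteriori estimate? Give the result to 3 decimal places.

-0.007

Posterior: Beta(10+35, 8+11) = Beta(45, 19).
Mode = (45−1)/(45+19−2) = 44/62 = 0.710.
Mean = 45/(45+19) = 45/64 = 0.703.
Difference = 0.703 − 0.710 = -0.007.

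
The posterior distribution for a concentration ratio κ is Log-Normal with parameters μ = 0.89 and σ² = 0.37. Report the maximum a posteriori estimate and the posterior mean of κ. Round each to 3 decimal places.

Mode = exp(μ − σ²) = exp(0.52) = 1.682.
Mean = exp(μ + σ²/2) = exp(1.075) = 2.930.

maximum a posteriori estimate = 1.682, posterior mean = 2.930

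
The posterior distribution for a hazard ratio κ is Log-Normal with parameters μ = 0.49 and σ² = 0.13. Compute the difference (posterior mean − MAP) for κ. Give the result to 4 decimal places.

0.3086

Mode = exp(μ − σ²) = exp(0.36) = 1.4333.
Mean = exp(μ + σ²/2) = exp(0.555) = 1.7419.
Difference = 1.7419 − 1.4333 = 0.3086.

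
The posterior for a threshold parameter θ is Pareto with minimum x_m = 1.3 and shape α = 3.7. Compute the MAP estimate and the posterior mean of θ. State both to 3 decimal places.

The Pareto density is strictly decreasing on [x_m, ∞), so the mode is x_m = 1.300.
Mean = α·x_m/(α−1) = 3.7·1.3/2.7 = 1.781.
The posterior is right-skewed, so the mean exceeds the mode.

MAP estimate = 1.300, posterior mean = 1.781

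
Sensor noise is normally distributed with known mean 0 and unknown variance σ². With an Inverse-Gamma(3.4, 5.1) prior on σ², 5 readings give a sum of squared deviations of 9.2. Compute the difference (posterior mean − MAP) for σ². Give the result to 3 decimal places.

0.574

Posterior: Inverse-Gamma(shape = 3.4+5/2 = 5.9, scale = 5.1+9.2/2 = 9.7).
Mode = β/(α+1) = 9.7/6.9 = 1.406.
Mean = β/(α−1) = 9.7/4.9 = 1.980.
Difference = 1.980 − 1.406 = 0.574.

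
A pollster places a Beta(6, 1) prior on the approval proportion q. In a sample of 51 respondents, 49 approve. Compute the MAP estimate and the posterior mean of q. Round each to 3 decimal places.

MAP = 0.964; posterior mean = 0.948

Posterior: Beta(6+49, 1+2) = Beta(55, 3).
Mode = (55−1)/(55+3−2) = 54/56 = 0.964.
Mean = 55/(55+3) = 55/58 = 0.948.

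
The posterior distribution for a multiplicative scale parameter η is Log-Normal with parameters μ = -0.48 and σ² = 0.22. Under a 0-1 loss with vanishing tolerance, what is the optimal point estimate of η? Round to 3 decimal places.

0.497

Mode = exp(μ − σ²) = exp(-0.70) = 0.497.
Mean = exp(μ + σ²/2) = exp(-0.370) = 0.691.
This is the posterior mode — the MAP estimate.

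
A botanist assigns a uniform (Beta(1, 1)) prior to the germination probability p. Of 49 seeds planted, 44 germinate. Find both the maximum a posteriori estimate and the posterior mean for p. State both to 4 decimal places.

p_MAP = 0.8980, E[p|data] = 0.8824

Posterior: Beta(1+44, 1+5) = Beta(45, 6).
Mode = (45−1)/(45+6−2) = 44/49 = 0.8980.
Mean = 45/(45+6) = 45/51 = 0.8824.
The mean is pulled below the mode by the posterior's left skew.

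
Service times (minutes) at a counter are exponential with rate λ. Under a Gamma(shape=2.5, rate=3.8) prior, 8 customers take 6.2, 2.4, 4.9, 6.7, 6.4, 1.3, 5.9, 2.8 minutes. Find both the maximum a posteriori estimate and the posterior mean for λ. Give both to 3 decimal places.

λ_MAP = 0.235, E[λ|data] = 0.260

Σ times = 36.6. Posterior: Gamma(shape = 2.5+8 = 10.5, rate = 3.8+36.6 = 40.4).
Mode = (α−1)/β = 9.5/40.4 = 0.235.
Mean = α/β = 10.5/40.4 = 0.260.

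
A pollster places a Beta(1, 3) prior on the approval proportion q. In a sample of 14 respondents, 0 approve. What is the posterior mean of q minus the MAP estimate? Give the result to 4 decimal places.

Posterior: Beta(1+0, 3+14) = Beta(1, 17).
Since α = 1 ≤ 1 and β > 1, the Beta density is monotone decreasing on [0,1]; the mode is at 0.
Mean = 1/(1+17) = 0.0556.
Difference = 0.0556 − 0.0000 = 0.0556.

0.0556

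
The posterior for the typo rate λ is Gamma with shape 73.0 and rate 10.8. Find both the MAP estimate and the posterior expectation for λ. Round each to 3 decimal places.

Mode = (α−1)/β = 72.0/10.8 = 6.667.
Mean = α/β = 73.0/10.8 = 6.759.

MAP = 6.667; posterior mean = 6.759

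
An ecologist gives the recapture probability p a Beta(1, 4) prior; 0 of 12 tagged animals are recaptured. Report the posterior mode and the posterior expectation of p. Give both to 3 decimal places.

Posterior: Beta(1+0, 4+12) = Beta(1, 16).
Since α = 1 ≤ 1 and β > 1, the Beta density is monotone decreasing on [0,1]; the mode is at 0.
Mean = 1/(1+16) = 0.059.

p_MAP = 0.000, E[p|data] = 0.059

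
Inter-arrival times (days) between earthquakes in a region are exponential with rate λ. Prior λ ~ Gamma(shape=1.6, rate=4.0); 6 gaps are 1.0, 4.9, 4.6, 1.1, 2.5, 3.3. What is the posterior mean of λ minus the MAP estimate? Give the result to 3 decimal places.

0.047

Σ times = 17.4. Posterior: Gamma(shape = 1.6+6 = 7.6, rate = 4.0+17.4 = 21.4).
Mode = (α−1)/β = 6.6/21.4 = 0.308.
Mean = α/β = 7.6/21.4 = 0.355.
Difference = 0.355 − 0.308 = 0.047.
Mean > mode: the posterior has a right tail.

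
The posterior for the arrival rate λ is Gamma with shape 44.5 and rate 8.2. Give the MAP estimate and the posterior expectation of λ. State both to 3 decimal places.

MAP = 5.305; posterior mean = 5.427

Mode = (α−1)/β = 43.5/8.2 = 5.305.
Mean = α/β = 44.5/8.2 = 5.427.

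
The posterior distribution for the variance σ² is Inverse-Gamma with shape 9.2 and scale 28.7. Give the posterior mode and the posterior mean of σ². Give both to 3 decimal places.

Mode = β/(α+1) = 28.7/10.2 = 2.814.
Mean = β/(α−1) = 28.7/8.2 = 3.500.
Mean > mode: the posterior has a right tail.

posterior mode = 2.814, posterior mean = 3.500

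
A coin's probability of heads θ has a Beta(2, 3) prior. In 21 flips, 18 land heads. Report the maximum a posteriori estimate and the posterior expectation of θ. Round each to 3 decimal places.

MAP = 0.792; posterior mean = 0.769

Posterior: Beta(2+18, 3+3) = Beta(20, 6).
Mode = (20−1)/(20+6−2) = 19/24 = 0.792.
Mean = 20/(20+6) = 20/26 = 0.769.
The mean is pulled below the mode by the posterior's left skew.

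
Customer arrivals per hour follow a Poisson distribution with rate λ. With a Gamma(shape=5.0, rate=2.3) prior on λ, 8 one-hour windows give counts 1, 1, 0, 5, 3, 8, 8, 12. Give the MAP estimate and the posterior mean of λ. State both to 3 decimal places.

MAP = 4.078, posterior mean = 4.175

Σ counts = 38. Posterior: Gamma(shape = 5.0+38 = 43.0, rate = 2.3+8 = 10.3).
Mode = (α−1)/β = 42.0/10.3 = 4.078.
Mean = α/β = 43.0/10.3 = 4.175.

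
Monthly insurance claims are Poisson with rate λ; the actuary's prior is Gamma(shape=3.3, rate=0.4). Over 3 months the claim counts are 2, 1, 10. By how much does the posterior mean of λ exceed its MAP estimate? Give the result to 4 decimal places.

Σ counts = 13. Posterior: Gamma(shape = 3.3+13 = 16.3, rate = 0.4+3 = 3.4).
Mode = (α−1)/β = 15.3/3.4 = 4.5000.
Mean = α/β = 16.3/3.4 = 4.7941.
Difference = 4.7941 − 4.5000 = 0.2941.

0.2941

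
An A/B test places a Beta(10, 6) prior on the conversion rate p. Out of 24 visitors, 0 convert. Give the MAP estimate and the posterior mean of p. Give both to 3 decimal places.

MAP estimate = 0.237, posterior mean = 0.250

Posterior: Beta(10+0, 6+24) = Beta(10, 30).
Mode = (10−1)/(10+30−2) = 9/38 = 0.237.
Mean = 10/(10+30) = 10/40 = 0.250.
Mean > mode: the posterior has a right tail.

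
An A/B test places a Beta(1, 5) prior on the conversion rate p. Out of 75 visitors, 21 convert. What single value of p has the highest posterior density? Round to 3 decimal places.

0.266

Posterior: Beta(1+21, 5+54) = Beta(22, 59).
Mode = (22−1)/(22+59−2) = 21/79 = 0.266.
Mean = 22/(22+59) = 22/81 = 0.272.
This is the posterior mode — the MAP estimate.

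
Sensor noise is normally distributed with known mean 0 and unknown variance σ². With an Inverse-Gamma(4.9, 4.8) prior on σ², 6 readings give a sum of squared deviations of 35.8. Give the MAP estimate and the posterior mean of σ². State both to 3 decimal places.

MAP = 2.551; posterior mean = 3.290

Posterior: Inverse-Gamma(shape = 4.9+6/2 = 7.9, scale = 4.8+35.8/2 = 22.7).
Mode = β/(α+1) = 22.7/8.9 = 2.551.
Mean = β/(α−1) = 22.7/6.9 = 3.290.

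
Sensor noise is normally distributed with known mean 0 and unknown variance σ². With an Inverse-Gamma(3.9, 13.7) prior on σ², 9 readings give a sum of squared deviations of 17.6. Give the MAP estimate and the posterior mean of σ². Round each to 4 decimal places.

Posterior: Inverse-Gamma(shape = 3.9+9/2 = 8.4, scale = 13.7+17.6/2 = 22.5).
Mode = β/(α+1) = 22.5/9.4 = 2.3936.
Mean = β/(α−1) = 22.5/7.4 = 3.0405.
Mean > mode: the posterior has a right tail.

MAP: 2.3936. Posterior mean: 3.0405.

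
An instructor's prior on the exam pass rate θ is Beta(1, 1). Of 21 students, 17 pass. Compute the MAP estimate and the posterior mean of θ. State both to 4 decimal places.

Posterior: Beta(1+17, 1+4) = Beta(18, 5).
Mode = (18−1)/(18+5−2) = 17/21 = 0.8095.
With a flat prior the MAP equals the MLE, 17/21.
Mean = 18/(18+5) = 18/23 = 0.7826.
Left-skewed posterior ⇒ mean < mode.

MAP = 0.8095; posterior mean = 0.7826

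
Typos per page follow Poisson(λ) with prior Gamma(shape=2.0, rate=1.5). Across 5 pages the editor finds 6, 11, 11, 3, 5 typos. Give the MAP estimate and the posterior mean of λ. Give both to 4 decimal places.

λ_MAP = 5.6923, E[λ|data] = 5.8462

Σ counts = 36. Posterior: Gamma(shape = 2.0+36 = 38.0, rate = 1.5+5 = 6.5).
Mode = (α−1)/β = 37.0/6.5 = 5.6923.
Mean = α/β = 38.0/6.5 = 5.8462.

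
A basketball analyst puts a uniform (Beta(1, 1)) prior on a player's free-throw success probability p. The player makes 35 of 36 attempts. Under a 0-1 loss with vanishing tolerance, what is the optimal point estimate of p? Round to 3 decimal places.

0.972

Posterior: Beta(1+35, 1+1) = Beta(36, 2).
Mode = (36−1)/(36+2−2) = 35/36 = 0.972.
With a flat prior the MAP equals the MLE, 35/36.
Mean = 36/(36+2) = 36/38 = 0.947.
This is the posterior mode — the MAP estimate.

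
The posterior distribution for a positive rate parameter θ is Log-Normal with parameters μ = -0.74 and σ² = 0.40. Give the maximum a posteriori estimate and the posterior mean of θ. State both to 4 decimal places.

Mode = exp(μ − σ²) = exp(-1.14) = 0.3198.
Mean = exp(μ + σ²/2) = exp(-0.540) = 0.5827.
The posterior is right-skewed, so the mean exceeds the mode.

MAP: 0.3198. Posterior mean: 0.5827.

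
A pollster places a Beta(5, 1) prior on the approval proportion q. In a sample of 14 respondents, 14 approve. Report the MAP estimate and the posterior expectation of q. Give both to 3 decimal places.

q_MAP = 1.000, E[q|data] = 0.950

Posterior: Beta(5+14, 1+0) = Beta(19, 1).
Since β = 1 ≤ 1 and α > 1, the Beta density is monotone increasing on [0,1]; the mode is at 1.
Mean = 19/(19+1) = 0.950.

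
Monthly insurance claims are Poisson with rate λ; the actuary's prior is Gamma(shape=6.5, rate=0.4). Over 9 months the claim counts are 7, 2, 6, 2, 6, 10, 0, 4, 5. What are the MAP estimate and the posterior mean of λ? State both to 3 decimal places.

Σ counts = 42. Posterior: Gamma(shape = 6.5+42 = 48.5, rate = 0.4+9 = 9.4).
Mode = (α−1)/β = 47.5/9.4 = 5.053.
Mean = α/β = 48.5/9.4 = 5.160.
The mean is pulled above the mode by the posterior's right skew.

MAP: 5.053. Posterior mean: 5.160.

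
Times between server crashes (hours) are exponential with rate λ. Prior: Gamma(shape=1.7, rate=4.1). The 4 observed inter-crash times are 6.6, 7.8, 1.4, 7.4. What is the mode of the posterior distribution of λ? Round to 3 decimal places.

Σ times = 23.2. Posterior: Gamma(shape = 1.7+4 = 5.7, rate = 4.1+23.2 = 27.3).
Mode = (α−1)/β = 4.7/27.3 = 0.172.
Mean = α/β = 5.7/27.3 = 0.209.
This is the posterior mode — the MAP estimate.

0.172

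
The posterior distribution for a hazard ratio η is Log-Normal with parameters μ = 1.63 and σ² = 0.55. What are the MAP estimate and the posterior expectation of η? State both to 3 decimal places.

MAP = 2.945; posterior mean = 6.719

Mode = exp(μ − σ²) = exp(1.08) = 2.945.
Mean = exp(μ + σ²/2) = exp(1.905) = 6.719.
Mean > mode: the posterior has a right tail.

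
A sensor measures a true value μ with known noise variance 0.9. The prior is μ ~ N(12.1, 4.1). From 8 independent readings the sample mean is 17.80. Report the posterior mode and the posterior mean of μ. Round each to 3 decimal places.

MAP = 17.648; posterior mean = 17.648

Posterior for μ is Normal. Precision-weighted mean: (1/4.1·12.1 + 8/0.9·17.80) / (1/4.1 + 8/0.9) = 17.648.
A Normal posterior is symmetric, so mode = mean.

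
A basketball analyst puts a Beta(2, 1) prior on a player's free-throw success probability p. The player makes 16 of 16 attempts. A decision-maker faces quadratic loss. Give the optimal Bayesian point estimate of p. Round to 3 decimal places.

Posterior: Beta(2+16, 1+0) = Beta(18, 1).
Since β = 1 ≤ 1 and α > 1, the Beta density is monotone increasing on [0,1]; the mode is at 1.
Mean = 18/(18+1) = 0.947.
Quadratic loss ⇒ the optimal estimator is the posterior mean.

0.947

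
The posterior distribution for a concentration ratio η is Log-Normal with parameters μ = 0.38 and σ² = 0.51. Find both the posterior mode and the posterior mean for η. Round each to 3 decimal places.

Mode = exp(μ − σ²) = exp(-0.13) = 0.878.
Mean = exp(μ + σ²/2) = exp(0.635) = 1.887.

η_MAP = 0.878, E[η|data] = 1.887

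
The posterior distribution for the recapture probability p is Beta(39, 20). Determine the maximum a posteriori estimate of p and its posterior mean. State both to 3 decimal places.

MAP: 0.667. Posterior mean: 0.661.

Mode = (39−1)/(39+20−2) = 38/57 = 0.667.
Mean = 39/(39+20) = 39/59 = 0.661.
Mode > mean: the posterior has a left tail.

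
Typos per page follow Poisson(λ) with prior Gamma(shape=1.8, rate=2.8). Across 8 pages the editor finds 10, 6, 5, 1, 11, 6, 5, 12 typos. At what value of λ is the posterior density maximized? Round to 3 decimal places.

Σ counts = 56. Posterior: Gamma(shape = 1.8+56 = 57.8, rate = 2.8+8 = 10.8).
Mode = (α−1)/β = 56.8/10.8 = 5.259.
Mean = α/β = 57.8/10.8 = 5.352.
This is the posterior mode — the MAP estimate.

5.259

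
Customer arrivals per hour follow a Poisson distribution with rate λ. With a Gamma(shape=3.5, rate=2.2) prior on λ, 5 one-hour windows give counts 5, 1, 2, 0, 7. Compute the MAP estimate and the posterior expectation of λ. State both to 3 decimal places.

Σ counts = 15. Posterior: Gamma(shape = 3.5+15 = 18.5, rate = 2.2+5 = 7.2).
Mode = (α−1)/β = 17.5/7.2 = 2.431.
Mean = α/β = 18.5/7.2 = 2.569.
The posterior is right-skewed, so the mean exceeds the mode.

MAP = 2.431; posterior mean = 2.569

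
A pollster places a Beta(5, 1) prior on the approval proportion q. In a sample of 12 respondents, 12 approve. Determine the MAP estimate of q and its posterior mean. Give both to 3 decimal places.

q_MAP = 1.000, E[q|data] = 0.944

Posterior: Beta(5+12, 1+0) = Beta(17, 1).
Since β = 1 ≤ 1 and α > 1, the Beta density is monotone increasing on [0,1]; the mode is at 1.
Mean = 17/(17+1) = 0.944.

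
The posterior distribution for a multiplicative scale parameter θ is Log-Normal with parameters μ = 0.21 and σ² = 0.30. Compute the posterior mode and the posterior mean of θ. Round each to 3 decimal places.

Mode = exp(μ − σ²) = exp(-0.09) = 0.914.
Mean = exp(μ + σ²/2) = exp(0.360) = 1.433.
Right-skewed posterior ⇒ mode < mean.

MAP = 0.914, posterior mean = 1.433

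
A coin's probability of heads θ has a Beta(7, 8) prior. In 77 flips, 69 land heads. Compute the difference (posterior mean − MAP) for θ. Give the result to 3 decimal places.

-0.007

Posterior: Beta(7+69, 8+8) = Beta(76, 16).
Mode = (76−1)/(76+16−2) = 75/90 = 0.833.
Mean = 76/(76+16) = 76/92 = 0.826.
Difference = 0.826 − 0.833 = -0.007.
The posterior is left-skewed, so the mode exceeds the mean.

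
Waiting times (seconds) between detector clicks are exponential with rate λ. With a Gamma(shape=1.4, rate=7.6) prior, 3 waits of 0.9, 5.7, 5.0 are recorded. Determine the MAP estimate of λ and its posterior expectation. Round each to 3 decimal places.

Σ times = 11.6. Posterior: Gamma(shape = 1.4+3 = 4.4, rate = 7.6+11.6 = 19.2).
Mode = (α−1)/β = 3.4/19.2 = 0.177.
Mean = α/β = 4.4/19.2 = 0.229.

MAP = 0.177; posterior mean = 0.229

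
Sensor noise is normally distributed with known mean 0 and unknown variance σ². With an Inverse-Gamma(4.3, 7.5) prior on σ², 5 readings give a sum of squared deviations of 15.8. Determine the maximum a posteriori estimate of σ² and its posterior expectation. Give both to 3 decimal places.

MAP = 1.974; posterior mean = 2.655

Posterior: Inverse-Gamma(shape = 4.3+5/2 = 6.8, scale = 7.5+15.8/2 = 15.4).
Mode = β/(α+1) = 15.4/7.8 = 1.974.
Mean = β/(α−1) = 15.4/5.8 = 2.655.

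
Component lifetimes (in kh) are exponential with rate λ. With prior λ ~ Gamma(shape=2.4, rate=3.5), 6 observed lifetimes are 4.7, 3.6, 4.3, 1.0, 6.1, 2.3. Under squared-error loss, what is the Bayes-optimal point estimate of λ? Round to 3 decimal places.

Σ times = 22.0. Posterior: Gamma(shape = 2.4+6 = 8.4, rate = 3.5+22.0 = 25.5).
Mode = (α−1)/β = 7.4/25.5 = 0.290.
Mean = α/β = 8.4/25.5 = 0.329.
Squared-error loss ⇒ the optimal estimator is the posterior mean.

0.329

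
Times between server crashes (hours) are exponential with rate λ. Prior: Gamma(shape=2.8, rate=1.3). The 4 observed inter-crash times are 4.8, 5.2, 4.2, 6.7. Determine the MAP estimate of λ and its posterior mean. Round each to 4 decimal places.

Σ times = 20.9. Posterior: Gamma(shape = 2.8+4 = 6.8, rate = 1.3+20.9 = 22.2).
Mode = (α−1)/β = 5.8/22.2 = 0.2613.
Mean = α/β = 6.8/22.2 = 0.3063.

λ_MAP = 0.2613, E[λ|data] = 0.3063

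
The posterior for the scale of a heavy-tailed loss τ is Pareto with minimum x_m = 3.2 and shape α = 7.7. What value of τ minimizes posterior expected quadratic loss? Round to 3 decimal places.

The Pareto density is strictly decreasing on [x_m, ∞), so the mode is x_m = 3.200.
Mean = α·x_m/(α−1) = 7.7·3.2/6.7 = 3.678.
Quadratic loss ⇒ the optimal estimator is the posterior mean.

3.678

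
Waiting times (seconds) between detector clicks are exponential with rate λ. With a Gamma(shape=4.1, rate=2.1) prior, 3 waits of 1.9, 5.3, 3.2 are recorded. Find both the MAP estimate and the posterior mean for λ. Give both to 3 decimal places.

MAP estimate = 0.488, posterior mean = 0.568

Σ times = 10.4. Posterior: Gamma(shape = 4.1+3 = 7.1, rate = 2.1+10.4 = 12.5).
Mode = (α−1)/β = 6.1/12.5 = 0.488.
Mean = α/β = 7.1/12.5 = 0.568.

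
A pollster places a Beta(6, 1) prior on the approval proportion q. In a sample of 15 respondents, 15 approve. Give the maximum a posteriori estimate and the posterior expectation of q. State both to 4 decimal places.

maximum a posteriori estimate = 1.0000, posterior expectation = 0.9545

Posterior: Beta(6+15, 1+0) = Beta(21, 1).
Since β = 1 ≤ 1 and α > 1, the Beta density is monotone increasing on [0,1]; the mode is at 1.
Mean = 21/(21+1) = 0.9545.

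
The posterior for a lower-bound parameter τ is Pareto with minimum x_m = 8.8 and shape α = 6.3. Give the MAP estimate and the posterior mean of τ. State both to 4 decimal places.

The Pareto density is strictly decreasing on [x_m, ∞), so the mode is x_m = 8.8000.
Mean = α·x_m/(α−1) = 6.3·8.8/5.3 = 10.4604.
Right-skewed posterior ⇒ mode < mean.

MAP = 8.8000, posterior mean = 10.4604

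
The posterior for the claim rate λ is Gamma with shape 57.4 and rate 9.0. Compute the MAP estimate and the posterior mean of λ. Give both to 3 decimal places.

MAP = 6.267; posterior mean = 6.378

Mode = (α−1)/β = 56.4/9.0 = 6.267.
Mean = α/β = 57.4/9.0 = 6.378.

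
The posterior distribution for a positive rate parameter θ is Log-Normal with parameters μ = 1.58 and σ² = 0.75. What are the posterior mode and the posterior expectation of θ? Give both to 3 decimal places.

posterior mode = 2.293, posterior expectation = 7.064

Mode = exp(μ − σ²) = exp(0.83) = 2.293.
Mean = exp(μ + σ²/2) = exp(1.955) = 7.064.
Mean > mode: the posterior has a right tail.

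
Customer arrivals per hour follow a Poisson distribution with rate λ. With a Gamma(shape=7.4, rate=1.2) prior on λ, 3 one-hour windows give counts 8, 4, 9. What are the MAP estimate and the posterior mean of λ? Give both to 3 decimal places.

MAP = 6.524, posterior mean = 6.762

Σ counts = 21. Posterior: Gamma(shape = 7.4+21 = 28.4, rate = 1.2+3 = 4.2).
Mode = (α−1)/β = 27.4/4.2 = 6.524.
Mean = α/β = 28.4/4.2 = 6.762.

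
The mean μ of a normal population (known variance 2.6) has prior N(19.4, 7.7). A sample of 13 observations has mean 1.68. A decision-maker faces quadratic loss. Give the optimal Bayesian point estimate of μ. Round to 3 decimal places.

2.129

Posterior for μ is Normal. Precision-weighted mean: (1/7.7·19.4 + 13/2.6·1.68) / (1/7.7 + 13/2.6) = 2.129.
A Normal posterior is symmetric, so mode = mean.
Quadratic loss ⇒ the optimal estimator is the posterior mean.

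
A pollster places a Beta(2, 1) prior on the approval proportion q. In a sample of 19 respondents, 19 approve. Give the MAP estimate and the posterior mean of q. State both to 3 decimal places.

Posterior: Beta(2+19, 1+0) = Beta(21, 1).
Since β = 1 ≤ 1 and α > 1, the Beta density is monotone increasing on [0,1]; the mode is at 1.
Mean = 21/(21+1) = 0.955.
Mode > mean: the posterior has a left tail.

MAP = 1.000; posterior mean = 0.955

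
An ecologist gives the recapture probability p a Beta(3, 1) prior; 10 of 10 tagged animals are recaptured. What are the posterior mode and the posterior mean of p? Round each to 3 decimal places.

Posterior: Beta(3+10, 1+0) = Beta(13, 1).
Since β = 1 ≤ 1 and α > 1, the Beta density is monotone increasing on [0,1]; the mode is at 1.
Mean = 13/(13+1) = 0.929.

p_MAP = 1.000, E[p|data] = 0.929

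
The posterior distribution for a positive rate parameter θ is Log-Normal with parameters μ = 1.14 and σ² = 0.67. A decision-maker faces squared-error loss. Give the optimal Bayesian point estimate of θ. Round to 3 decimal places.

4.371

Mode = exp(μ − σ²) = exp(0.47) = 1.600.
Mean = exp(μ + σ²/2) = exp(1.475) = 4.371.
Squared-error loss ⇒ the optimal estimator is the posterior mean.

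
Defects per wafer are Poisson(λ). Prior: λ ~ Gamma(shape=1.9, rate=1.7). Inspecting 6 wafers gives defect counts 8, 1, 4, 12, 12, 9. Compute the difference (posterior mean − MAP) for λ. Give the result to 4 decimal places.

0.1299

Σ counts = 46. Posterior: Gamma(shape = 1.9+46 = 47.9, rate = 1.7+6 = 7.7).
Mode = (α−1)/β = 46.9/7.7 = 6.0909.
Mean = α/β = 47.9/7.7 = 6.2208.
Difference = 6.2208 − 6.0909 = 0.1299.
The mean is pulled above the mode by the posterior's right skew.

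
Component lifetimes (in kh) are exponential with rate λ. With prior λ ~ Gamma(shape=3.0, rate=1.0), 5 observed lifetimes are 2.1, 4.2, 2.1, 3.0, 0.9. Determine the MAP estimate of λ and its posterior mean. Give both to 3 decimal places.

Σ times = 12.3. Posterior: Gamma(shape = 3.0+5 = 8.0, rate = 1.0+12.3 = 13.3).
Mode = (α−1)/β = 7.0/13.3 = 0.526.
Mean = α/β = 8.0/13.3 = 0.602.
The posterior is right-skewed, so the mean exceeds the mode.

MAP = 0.526; posterior mean = 0.602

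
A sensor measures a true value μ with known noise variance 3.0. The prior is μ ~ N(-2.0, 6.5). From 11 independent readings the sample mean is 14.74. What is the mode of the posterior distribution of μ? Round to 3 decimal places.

14.066

Posterior for μ is Normal. Precision-weighted mean: (1/6.5·-2.0 + 11/3.0·14.74) / (1/6.5 + 11/3.0) = 14.066.
A Normal posterior is symmetric, so mode = mean.
This is the posterior mode — the MAP estimate.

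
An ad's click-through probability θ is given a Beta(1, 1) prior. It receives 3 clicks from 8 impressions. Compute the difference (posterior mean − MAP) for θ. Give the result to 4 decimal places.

0.0250

Posterior: Beta(1+3, 1+5) = Beta(4, 6).
Mode = (4−1)/(4+6−2) = 3/8 = 0.3750.
With a flat prior the MAP equals the MLE, 3/8.
Mean = 4/(4+6) = 4/10 = 0.4000.
Difference = 0.4000 − 0.3750 = 0.0250.
Mean > mode: the posterior has a right tail.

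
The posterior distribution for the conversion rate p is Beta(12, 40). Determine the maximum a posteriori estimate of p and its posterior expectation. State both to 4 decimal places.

MAP: 0.2200. Posterior mean: 0.2308.

Mode = (12−1)/(12+40−2) = 11/50 = 0.2200.
Mean = 12/(12+40) = 12/52 = 0.2308.
Mean > mode: the posterior has a right tail.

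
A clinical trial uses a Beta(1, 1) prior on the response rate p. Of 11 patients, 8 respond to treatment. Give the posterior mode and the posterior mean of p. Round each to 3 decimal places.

Posterior: Beta(1+8, 1+3) = Beta(9, 4).
Mode = (9−1)/(9+4−2) = 8/11 = 0.727.
With a flat prior the MAP equals the MLE, 8/11.
Mean = 9/(9+4) = 9/13 = 0.692.

posterior mode = 0.727, posterior mean = 0.692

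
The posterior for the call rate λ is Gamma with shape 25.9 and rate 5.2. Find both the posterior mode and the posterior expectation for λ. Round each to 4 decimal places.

Mode = (α−1)/β = 24.9/5.2 = 4.7885.
Mean = α/β = 25.9/5.2 = 4.9808.

MAP = 4.7885; posterior mean = 4.9808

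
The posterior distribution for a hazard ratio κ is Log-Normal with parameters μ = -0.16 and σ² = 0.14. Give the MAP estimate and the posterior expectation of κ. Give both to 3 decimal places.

κ_MAP = 0.741, E[κ|data] = 0.914

Mode = exp(μ − σ²) = exp(-0.30) = 0.741.
Mean = exp(μ + σ²/2) = exp(-0.090) = 0.914.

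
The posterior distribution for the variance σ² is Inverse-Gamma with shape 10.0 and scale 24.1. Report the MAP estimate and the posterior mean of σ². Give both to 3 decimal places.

σ²_MAP = 2.191, E[σ²|data] = 2.678

Mode = β/(α+1) = 24.1/11.0 = 2.191.
Mean = β/(α−1) = 24.1/9.0 = 2.678.
Mean > mode: the posterior has a right tail.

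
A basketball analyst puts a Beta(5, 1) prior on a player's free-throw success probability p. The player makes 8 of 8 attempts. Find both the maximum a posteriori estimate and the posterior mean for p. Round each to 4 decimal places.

MAP = 1.0000; posterior mean = 0.9286

Posterior: Beta(5+8, 1+0) = Beta(13, 1).
Since β = 1 ≤ 1 and α > 1, the Beta density is monotone increasing on [0,1]; the mode is at 1.
Mean = 13/(13+1) = 0.9286.
Mode > mean: the posterior has a left tail.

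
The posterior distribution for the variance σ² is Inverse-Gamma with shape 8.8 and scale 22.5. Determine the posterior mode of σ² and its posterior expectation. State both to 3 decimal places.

Mode = β/(α+1) = 22.5/9.8 = 2.296.
Mean = β/(α−1) = 22.5/7.8 = 2.885.
The mean is pulled above the mode by the posterior's right skew.

MAP: 2.296. Posterior mean: 2.885.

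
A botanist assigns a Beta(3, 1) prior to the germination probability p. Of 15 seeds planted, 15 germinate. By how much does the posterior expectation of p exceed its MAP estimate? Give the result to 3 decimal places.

-0.053

Posterior: Beta(3+15, 1+0) = Beta(18, 1).
Since β = 1 ≤ 1 and α > 1, the Beta density is monotone increasing on [0,1]; the mode is at 1.
Mean = 18/(18+1) = 0.947.
Difference = 0.947 − 1.000 = -0.053.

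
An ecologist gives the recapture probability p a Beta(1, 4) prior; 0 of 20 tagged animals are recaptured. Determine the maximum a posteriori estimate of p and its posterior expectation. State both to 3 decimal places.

Posterior: Beta(1+0, 4+20) = Beta(1, 24).
Since α = 1 ≤ 1 and β > 1, the Beta density is monotone decreasing on [0,1]; the mode is at 0.
Mean = 1/(1+24) = 0.040.

MAP = 0.000, posterior mean = 0.040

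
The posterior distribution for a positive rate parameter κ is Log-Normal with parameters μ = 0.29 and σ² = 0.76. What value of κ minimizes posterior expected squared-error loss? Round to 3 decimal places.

1.954

Mode = exp(μ − σ²) = exp(-0.47) = 0.625.
Mean = exp(μ + σ²/2) = exp(0.670) = 1.954.
Squared-error loss ⇒ the optimal estimator is the posterior mean.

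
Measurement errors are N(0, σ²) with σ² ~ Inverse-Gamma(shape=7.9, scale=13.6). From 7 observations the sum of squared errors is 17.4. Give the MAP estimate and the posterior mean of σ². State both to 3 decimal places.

Posterior: Inverse-Gamma(shape = 7.9+7/2 = 11.4, scale = 13.6+17.4/2 = 22.3).
Mode = β/(α+1) = 22.3/12.4 = 1.798.
Mean = β/(α−1) = 22.3/10.4 = 2.144.
Right-skewed posterior ⇒ mode < mean.

MAP = 1.798, posterior mean = 2.144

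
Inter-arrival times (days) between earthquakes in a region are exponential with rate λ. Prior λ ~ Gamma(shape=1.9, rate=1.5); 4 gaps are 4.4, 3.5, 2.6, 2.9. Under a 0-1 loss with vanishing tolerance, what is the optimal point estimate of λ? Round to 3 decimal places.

0.329

Σ times = 13.4. Posterior: Gamma(shape = 1.9+4 = 5.9, rate = 1.5+13.4 = 14.9).
Mode = (α−1)/β = 4.9/14.9 = 0.329.
Mean = α/β = 5.9/14.9 = 0.396.
This is the posterior mode — the MAP estimate.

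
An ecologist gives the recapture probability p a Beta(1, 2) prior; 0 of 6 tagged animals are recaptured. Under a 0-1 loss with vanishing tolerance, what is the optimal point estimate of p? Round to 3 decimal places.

0.000

Posterior: Beta(1+0, 2+6) = Beta(1, 8).
Since α = 1 ≤ 1 and β > 1, the Beta density is monotone decreasing on [0,1]; the mode is at 0.
Mean = 1/(1+8) = 0.111.
This is the posterior mode — the MAP estimate.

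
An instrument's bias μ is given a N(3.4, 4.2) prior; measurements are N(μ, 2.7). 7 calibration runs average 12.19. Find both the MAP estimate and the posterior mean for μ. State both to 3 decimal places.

μ_MAP = 11.451, E[μ|data] = 11.451

Posterior for μ is Normal. Precision-weighted mean: (1/4.2·3.4 + 7/2.7·12.19) / (1/4.2 + 7/2.7) = 11.451.
A Normal posterior is symmetric, so mode = mean.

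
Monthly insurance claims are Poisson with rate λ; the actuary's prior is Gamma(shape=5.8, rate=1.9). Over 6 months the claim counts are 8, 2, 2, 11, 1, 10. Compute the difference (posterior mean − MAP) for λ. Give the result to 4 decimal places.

0.1266

Σ counts = 34. Posterior: Gamma(shape = 5.8+34 = 39.8, rate = 1.9+6 = 7.9).
Mode = (α−1)/β = 38.8/7.9 = 4.9114.
Mean = α/β = 39.8/7.9 = 5.0380.
Difference = 5.0380 − 4.9114 = 0.1266.
The mean is pulled above the mode by the posterior's right skew.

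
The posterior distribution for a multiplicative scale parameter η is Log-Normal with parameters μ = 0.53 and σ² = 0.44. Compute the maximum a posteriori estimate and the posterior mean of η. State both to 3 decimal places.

η_MAP = 1.094, E[η|data] = 2.117

Mode = exp(μ − σ²) = exp(0.09) = 1.094.
Mean = exp(μ + σ²/2) = exp(0.750) = 2.117.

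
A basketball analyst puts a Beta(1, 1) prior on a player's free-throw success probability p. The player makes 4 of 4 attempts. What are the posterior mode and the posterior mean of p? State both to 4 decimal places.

MAP: 1.0000. Posterior mean: 0.8333.

Posterior: Beta(1+4, 1+0) = Beta(5, 1).
Since β = 1 ≤ 1 and α > 1, the Beta density is monotone increasing on [0,1]; the mode is at 1.
Mean = 5/(5+1) = 0.8333.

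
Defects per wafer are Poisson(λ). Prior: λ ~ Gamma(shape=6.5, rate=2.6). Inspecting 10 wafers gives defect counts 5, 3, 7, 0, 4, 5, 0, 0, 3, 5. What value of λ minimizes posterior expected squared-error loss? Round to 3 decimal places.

3.056

Σ counts = 32. Posterior: Gamma(shape = 6.5+32 = 38.5, rate = 2.6+10 = 12.6).
Mode = (α−1)/β = 37.5/12.6 = 2.976.
Mean = α/β = 38.5/12.6 = 3.056.
Squared-error loss ⇒ the optimal estimator is the posterior mean.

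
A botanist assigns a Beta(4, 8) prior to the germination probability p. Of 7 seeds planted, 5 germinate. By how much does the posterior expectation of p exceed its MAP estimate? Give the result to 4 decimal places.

Posterior: Beta(4+5, 8+2) = Beta(9, 10).
Mode = (9−1)/(9+10−2) = 8/17 = 0.4706.
Mean = 9/(9+10) = 9/19 = 0.4737.
Difference = 0.4737 − 0.4706 = 0.0031.

0.0031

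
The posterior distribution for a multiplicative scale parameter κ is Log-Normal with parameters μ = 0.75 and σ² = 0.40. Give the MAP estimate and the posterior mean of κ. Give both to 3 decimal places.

MAP estimate = 1.419, posterior mean = 2.586

Mode = exp(μ − σ²) = exp(0.35) = 1.419.
Mean = exp(μ + σ²/2) = exp(0.950) = 2.586.
The mean is pulled above the mode by the posterior's right skew.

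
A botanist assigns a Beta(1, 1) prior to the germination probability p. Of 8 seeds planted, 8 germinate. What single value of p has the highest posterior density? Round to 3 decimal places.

1.000

Posterior: Beta(1+8, 1+0) = Beta(9, 1).
Since β = 1 ≤ 1 and α > 1, the Beta density is monotone increasing on [0,1]; the mode is at 1.
Mean = 9/(9+1) = 0.900.
This is the posterior mode — the MAP estimate.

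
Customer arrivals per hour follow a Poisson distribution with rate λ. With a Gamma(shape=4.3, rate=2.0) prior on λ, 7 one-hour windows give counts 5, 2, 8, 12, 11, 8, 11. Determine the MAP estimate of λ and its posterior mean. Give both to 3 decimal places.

λ_MAP = 6.700, E[λ|data] = 6.811

Σ counts = 57. Posterior: Gamma(shape = 4.3+57 = 61.3, rate = 2.0+7 = 9.0).
Mode = (α−1)/β = 60.3/9.0 = 6.700.
Mean = α/β = 61.3/9.0 = 6.811.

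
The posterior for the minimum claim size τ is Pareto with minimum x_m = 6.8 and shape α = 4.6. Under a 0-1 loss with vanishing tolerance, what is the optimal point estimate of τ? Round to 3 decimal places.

6.800

The Pareto density is strictly decreasing on [x_m, ∞), so the mode is x_m = 6.800.
Mean = α·x_m/(α−1) = 4.6·6.8/3.6 = 8.689.
This is the posterior mode — the MAP estimate.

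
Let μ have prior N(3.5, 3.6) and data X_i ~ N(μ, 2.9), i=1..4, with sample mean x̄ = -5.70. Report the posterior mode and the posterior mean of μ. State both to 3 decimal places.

Posterior for μ is Normal. Precision-weighted mean: (1/3.6·3.5 + 4/2.9·-5.70) / (1/3.6 + 4/2.9) = -4.158.
A Normal posterior is symmetric, so mode = mean.

posterior mode = -4.158, posterior mean = -4.158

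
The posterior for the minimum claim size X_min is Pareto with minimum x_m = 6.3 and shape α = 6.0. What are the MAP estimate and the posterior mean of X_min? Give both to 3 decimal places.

MAP = 6.300; posterior mean = 7.560

The Pareto density is strictly decreasing on [x_m, ∞), so the mode is x_m = 6.300.
Mean = α·x_m/(α−1) = 6.0·6.3/5.0 = 7.560.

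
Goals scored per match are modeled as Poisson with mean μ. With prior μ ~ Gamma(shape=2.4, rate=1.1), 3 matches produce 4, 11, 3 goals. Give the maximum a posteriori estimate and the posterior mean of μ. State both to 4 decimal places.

Σ counts = 18. Posterior: Gamma(shape = 2.4+18 = 20.4, rate = 1.1+3 = 4.1).
Mode = (α−1)/β = 19.4/4.1 = 4.7317.
Mean = α/β = 20.4/4.1 = 4.9756.

maximum a posteriori estimate = 4.7317, posterior mean = 4.9756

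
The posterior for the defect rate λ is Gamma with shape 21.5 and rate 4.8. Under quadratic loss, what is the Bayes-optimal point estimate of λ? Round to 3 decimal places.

4.479

Mode = (α−1)/β = 20.5/4.8 = 4.271.
Mean = α/β = 21.5/4.8 = 4.479.
Quadratic loss ⇒ the optimal estimator is the posterior mean.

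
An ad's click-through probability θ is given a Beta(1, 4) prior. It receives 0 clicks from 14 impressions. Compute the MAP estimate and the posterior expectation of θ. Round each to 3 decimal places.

MAP = 0.000, posterior mean = 0.053

Posterior: Beta(1+0, 4+14) = Beta(1, 18).
Since α = 1 ≤ 1 and β > 1, the Beta density is monotone decreasing on [0,1]; the mode is at 0.
Mean = 1/(1+18) = 0.053.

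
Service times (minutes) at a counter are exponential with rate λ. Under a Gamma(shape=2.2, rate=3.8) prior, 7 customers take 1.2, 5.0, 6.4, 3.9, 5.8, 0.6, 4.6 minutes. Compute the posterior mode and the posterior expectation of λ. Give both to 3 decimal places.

Σ times = 27.5. Posterior: Gamma(shape = 2.2+7 = 9.2, rate = 3.8+27.5 = 31.3).
Mode = (α−1)/β = 8.2/31.3 = 0.262.
Mean = α/β = 9.2/31.3 = 0.294.
The posterior is right-skewed, so the mean exceeds the mode.

MAP = 0.262, posterior mean = 0.294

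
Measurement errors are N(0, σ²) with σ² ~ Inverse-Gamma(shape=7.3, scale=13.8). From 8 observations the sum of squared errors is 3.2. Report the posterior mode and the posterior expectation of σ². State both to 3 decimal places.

Posterior: Inverse-Gamma(shape = 7.3+8/2 = 11.3, scale = 13.8+3.2/2 = 15.4).
Mode = β/(α+1) = 15.4/12.3 = 1.252.
Mean = β/(α−1) = 15.4/10.3 = 1.495.
The mean is pulled above the mode by the posterior's right skew.

MAP = 1.252, posterior mean = 1.495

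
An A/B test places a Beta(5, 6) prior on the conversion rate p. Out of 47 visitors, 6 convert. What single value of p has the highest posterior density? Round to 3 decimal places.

Posterior: Beta(5+6, 6+41) = Beta(11, 47).
Mode = (11−1)/(11+47−2) = 10/56 = 0.179.
Mean = 11/(11+47) = 11/58 = 0.190.
This is the posterior mode — the MAP estimate.

0.179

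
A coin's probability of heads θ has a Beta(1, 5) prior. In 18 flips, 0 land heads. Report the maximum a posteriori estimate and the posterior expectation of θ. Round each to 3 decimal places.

Posterior: Beta(1+0, 5+18) = Beta(1, 23).
Since α = 1 ≤ 1 and β > 1, the Beta density is monotone decreasing on [0,1]; the mode is at 0.
Mean = 1/(1+23) = 0.042.
Right-skewed posterior ⇒ mode < mean.

maximum a posteriori estimate = 0.000, posterior expectation = 0.042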